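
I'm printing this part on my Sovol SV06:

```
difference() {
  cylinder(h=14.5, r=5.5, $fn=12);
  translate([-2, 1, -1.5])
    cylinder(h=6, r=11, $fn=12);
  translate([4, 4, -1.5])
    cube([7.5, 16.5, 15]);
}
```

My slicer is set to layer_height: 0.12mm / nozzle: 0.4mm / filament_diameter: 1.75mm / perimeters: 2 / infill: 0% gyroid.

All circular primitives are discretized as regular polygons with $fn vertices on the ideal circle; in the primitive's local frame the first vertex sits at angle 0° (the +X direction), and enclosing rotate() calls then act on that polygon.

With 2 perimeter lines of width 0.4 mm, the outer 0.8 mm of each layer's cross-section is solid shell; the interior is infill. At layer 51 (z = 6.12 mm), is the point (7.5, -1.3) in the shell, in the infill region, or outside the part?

At z = 6.12 mm: the r=5.5 cylinder contributes a regular 12-gon of circumradius 5.5; the cylinder at (-2, 1) is absent (z outside [-1.5, 4.5]); the cube at (4, 4) (footprint 7.5×16.5) is included at this height; Subtracting the remaining from the first: starting from the r=5.5 cylinder, the 7.5×16.5 cube at (4, 4) misses the remaining region (no effect) — 1 connected region. Overall, the cross-section is a single solid region. The nearest boundary edge runs (5.50, 0.00)→(4.76, -2.75); distance from the point to it = 2.27 mm. The point is not inside any of the regions above, so it lies outside the cross-section (2.27 mm from the nearest boundary).

outside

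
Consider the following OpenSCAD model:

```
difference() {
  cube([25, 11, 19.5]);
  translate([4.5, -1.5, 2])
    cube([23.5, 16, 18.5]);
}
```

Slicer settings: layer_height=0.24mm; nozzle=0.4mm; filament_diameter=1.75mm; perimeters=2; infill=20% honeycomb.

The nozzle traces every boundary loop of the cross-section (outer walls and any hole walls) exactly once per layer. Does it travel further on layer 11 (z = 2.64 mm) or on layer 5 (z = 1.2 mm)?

layer 5 (z = 1.2 mm)

Layer 11 (z = 2.64): the 25×11 cube contributes its full rectangle (perimeter 72.00 mm); the cube at (4.5, -1.5) (footprint 23.5×16) is included at this height (perimeter 79.00 mm); After the difference (first − rest): starting from the 25×11 cube, the 23.5×16 cube at (4.5, -1.5) partially overlaps it — only the 225.50 mm² overlap (of its 376.00 mm²) is removed, clipping the outline — boundary = 31.00 mm. So its perimeter = 31.00 mm. Layer 5 (z = 1.2): the cube is present — its section is the full 25×11 rectangle (perimeter 72.00 mm); the cube at (4.5, -1.5) is absent (z outside [2, 20.5]); After the difference (first − rest): none of the subtracted shapes is present at this height, so the 25×11 cube is unchanged — boundary = 72.00 mm. So its perimeter = 72.00 mm. Layer 5 is larger (72.00 vs 31.00 mm).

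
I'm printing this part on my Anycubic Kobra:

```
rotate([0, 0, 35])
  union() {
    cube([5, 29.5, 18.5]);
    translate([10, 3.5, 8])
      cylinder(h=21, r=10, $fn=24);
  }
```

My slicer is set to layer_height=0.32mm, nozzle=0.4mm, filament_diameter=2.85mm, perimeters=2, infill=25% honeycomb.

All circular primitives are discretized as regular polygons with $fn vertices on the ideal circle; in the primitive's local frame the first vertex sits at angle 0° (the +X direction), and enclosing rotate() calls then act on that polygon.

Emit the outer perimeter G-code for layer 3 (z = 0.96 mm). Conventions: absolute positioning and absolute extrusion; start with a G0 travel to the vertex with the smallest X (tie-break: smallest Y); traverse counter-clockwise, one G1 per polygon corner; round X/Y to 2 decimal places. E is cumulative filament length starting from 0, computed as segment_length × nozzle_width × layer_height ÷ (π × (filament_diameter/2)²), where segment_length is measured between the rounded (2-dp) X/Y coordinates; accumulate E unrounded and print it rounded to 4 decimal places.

At z = 0.96 mm: the cube (footprint 5×29.5) is included at this height; the cylinder at (10, 3.5) does not reach this height (z outside [8, 29]); Taking the union: only the 5×29.5 cube is present, so the union is just that shape — 1 connected region; (whole slice rotated 35° about Z — lengths, areas and connectivity unchanged). The outline is a single polygon with 4 vertices. Extrusion per mm of travel: 0.4 × 0.32 / (π × 1.425²) = 0.020065. Accumulating E over each segment gives final E = 1.3845.

G0 X-16.92 Y24.16 Z0.96
G1 X0.00 Y0.00 E0.5918
G1 X4.10 Y2.87 E0.6922
G1 X-12.82 Y27.03 E1.2841
G1 X-16.92 Y24.16 E1.3845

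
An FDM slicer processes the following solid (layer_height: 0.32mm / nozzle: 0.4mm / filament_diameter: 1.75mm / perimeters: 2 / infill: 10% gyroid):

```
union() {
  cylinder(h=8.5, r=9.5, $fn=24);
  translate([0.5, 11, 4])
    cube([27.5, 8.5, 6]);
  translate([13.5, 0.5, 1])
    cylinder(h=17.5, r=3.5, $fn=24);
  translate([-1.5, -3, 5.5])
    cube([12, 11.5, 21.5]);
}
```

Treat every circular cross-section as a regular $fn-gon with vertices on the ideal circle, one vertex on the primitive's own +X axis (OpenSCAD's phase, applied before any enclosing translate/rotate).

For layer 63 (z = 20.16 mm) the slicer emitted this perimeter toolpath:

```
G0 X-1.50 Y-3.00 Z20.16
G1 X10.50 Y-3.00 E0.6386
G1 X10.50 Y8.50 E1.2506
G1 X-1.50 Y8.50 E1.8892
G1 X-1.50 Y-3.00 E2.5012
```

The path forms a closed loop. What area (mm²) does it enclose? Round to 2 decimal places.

138.00 mm²

Apply the shoelace formula to the sequence of (X, Y) vertices; enclosed area = 138.00 mm².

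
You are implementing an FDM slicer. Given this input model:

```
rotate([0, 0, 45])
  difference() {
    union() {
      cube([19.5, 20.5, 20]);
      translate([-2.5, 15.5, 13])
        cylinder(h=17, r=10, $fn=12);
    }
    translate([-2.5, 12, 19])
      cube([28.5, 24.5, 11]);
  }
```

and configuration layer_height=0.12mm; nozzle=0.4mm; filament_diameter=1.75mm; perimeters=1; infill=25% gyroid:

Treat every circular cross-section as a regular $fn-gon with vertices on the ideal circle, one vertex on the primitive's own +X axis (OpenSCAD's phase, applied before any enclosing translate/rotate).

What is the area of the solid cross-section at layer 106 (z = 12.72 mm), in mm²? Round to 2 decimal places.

399.75 mm²

At z = 12.72 mm: the cube (footprint 19.5×20.5) is included at this height (area 399.75 mm²); the cylinder at (-2.5, 15.5) is absent (z outside [13, 30]); Merging all regions: only the 19.5×20.5 cube is present, so the union is just that shape — area = 399.75 mm²; the cube at (-2.5, 12) does not reach this height (z outside [19, 30]); After the difference (first − rest): none of the subtracted shapes is present at this height, so the result so far is unchanged — area = 399.75 mm²; (whole slice rotated 45° about Z — lengths, areas and connectivity unchanged). Overall, the cross-section is a single solid region. Net area = 399.75 mm².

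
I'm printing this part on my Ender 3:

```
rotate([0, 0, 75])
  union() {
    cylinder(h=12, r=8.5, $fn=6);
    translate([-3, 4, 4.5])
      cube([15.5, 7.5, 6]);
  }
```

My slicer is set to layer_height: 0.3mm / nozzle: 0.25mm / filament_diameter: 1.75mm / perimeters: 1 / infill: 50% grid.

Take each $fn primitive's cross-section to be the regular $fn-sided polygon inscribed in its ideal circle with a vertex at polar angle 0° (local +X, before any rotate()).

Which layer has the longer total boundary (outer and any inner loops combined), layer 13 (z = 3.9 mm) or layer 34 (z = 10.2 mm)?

Layer 13 (z = 3.9): the r=8.5 cylinder gives a regular 6-gon of circumradius 8.5 (constant along its height) (perimeter = 2·6·8.500·sin(180°/6) = 51.00 mm); the cube at (-3, 4) is absent (z outside [4.5, 10.5]); Combining (union): only the r=8.5 cylinder is present, so the union is just that shape — boundary = 51.00 mm; (whole slice rotated 75° about Z — lengths, areas and connectivity unchanged). So its perimeter = 51.00 mm. Layer 34 (z = 10.2): the r=8.5 cylinder gives a regular 6-gon of circumradius 8.5 (constant along its height) (perimeter = 2·6·8.500·sin(180°/6) = 51.00 mm); the cube at (-3, 4) is present — its section is the full 15.5×7.5 rectangle (perimeter 46.00 mm); Taking the union: the regions partially overlap (shared area 27.63 mm²), so the edge portions inside another operand are dropped and the merged outline is re-measured after clipping — boundary = 73.32 mm; (whole slice rotated 75° about Z — lengths, areas and connectivity unchanged). So its perimeter = 73.32 mm. Layer 34 is larger (73.32 vs 51.00 mm).

layer 34 (z = 10.2 mm)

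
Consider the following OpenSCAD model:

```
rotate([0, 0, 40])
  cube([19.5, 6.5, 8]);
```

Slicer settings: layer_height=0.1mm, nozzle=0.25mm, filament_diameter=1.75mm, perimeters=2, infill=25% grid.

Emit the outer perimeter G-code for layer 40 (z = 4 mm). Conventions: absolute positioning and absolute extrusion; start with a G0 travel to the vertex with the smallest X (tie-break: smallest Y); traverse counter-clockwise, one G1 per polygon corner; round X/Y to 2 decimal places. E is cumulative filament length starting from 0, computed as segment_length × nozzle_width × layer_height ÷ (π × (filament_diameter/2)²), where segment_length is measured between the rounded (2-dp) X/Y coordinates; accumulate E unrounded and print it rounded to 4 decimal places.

G0 X-4.18 Y4.98 Z4.00
G1 X0.00 Y0.00 E0.0676
G1 X14.94 Y12.53 E0.2702
G1 X10.76 Y17.51 E0.3378
G1 X-4.18 Y4.98 E0.5405

At z = 4 mm: the 19.5×6.5 cube contributes its full rectangle; (whole slice rotated 40° about Z — lengths, areas and connectivity unchanged). The outline is a single polygon with 4 vertices. Extrusion per mm of travel: 0.25 × 0.1 / (π × 0.875²) = 0.010394. Accumulating E over each segment gives final E = 0.5405.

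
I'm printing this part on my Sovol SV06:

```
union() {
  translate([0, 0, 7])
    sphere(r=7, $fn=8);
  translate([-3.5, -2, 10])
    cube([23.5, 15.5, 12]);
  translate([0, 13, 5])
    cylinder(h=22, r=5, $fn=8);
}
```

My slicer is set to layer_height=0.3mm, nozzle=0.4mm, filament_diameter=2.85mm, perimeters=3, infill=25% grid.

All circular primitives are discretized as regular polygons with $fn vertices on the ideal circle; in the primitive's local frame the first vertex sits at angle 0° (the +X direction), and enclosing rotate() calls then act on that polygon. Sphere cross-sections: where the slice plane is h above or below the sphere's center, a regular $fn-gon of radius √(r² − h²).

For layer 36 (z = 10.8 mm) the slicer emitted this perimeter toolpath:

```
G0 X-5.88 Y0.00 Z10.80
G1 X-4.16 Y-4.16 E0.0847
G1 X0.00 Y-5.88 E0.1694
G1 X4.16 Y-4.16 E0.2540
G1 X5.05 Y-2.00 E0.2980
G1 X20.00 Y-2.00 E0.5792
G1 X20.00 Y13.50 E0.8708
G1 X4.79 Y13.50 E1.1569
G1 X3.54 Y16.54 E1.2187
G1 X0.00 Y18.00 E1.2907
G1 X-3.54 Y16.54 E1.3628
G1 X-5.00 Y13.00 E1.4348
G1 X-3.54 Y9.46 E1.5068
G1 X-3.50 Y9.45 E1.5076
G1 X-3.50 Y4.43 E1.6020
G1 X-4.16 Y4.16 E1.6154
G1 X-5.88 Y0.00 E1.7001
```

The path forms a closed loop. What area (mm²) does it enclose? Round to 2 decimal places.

Apply the shoelace formula to the sequence of (X, Y) vertices; enclosed area = 435.57 mm².

435.57 mm²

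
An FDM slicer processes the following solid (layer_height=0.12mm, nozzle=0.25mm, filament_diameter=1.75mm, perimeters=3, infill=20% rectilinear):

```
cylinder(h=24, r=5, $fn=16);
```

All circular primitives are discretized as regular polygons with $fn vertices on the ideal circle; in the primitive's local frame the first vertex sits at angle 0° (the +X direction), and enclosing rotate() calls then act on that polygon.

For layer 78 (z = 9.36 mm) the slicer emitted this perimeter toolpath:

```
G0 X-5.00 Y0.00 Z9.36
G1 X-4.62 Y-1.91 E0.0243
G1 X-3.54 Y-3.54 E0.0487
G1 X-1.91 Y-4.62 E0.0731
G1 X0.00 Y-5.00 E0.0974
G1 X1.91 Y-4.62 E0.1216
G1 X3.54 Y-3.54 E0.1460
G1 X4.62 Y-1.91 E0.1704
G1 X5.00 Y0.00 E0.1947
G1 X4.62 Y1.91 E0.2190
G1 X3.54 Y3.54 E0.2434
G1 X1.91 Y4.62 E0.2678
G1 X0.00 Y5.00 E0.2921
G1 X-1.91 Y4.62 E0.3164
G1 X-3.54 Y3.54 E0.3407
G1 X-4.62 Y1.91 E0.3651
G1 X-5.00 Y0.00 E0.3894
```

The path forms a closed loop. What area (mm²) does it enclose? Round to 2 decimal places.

Apply the shoelace formula to the sequence of (X, Y) vertices; enclosed area = 76.57 mm².

76.57 mm²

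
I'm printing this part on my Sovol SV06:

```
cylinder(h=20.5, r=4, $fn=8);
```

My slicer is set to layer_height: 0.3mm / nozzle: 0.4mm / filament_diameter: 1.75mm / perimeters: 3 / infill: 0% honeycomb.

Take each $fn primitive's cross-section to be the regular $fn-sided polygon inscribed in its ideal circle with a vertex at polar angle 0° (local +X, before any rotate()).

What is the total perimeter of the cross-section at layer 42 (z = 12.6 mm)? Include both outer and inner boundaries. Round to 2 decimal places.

At z = 12.6 mm: the r=4 cylinder gives a regular 8-gon of circumradius 4 (constant along its height) (perimeter = 2·8·4.000·sin(180°/8) = 24.49 mm). Overall, the cross-section is a single solid region. Total boundary length (outer) = 24.49 mm.

24.49 mm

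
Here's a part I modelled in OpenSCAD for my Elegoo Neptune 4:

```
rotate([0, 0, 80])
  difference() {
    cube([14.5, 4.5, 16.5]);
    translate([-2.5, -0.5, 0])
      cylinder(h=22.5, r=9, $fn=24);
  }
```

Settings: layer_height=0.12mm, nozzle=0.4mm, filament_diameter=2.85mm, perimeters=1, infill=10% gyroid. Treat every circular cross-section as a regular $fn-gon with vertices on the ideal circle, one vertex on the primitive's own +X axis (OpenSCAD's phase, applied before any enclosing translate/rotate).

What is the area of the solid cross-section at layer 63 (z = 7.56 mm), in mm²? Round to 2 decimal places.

At z = 7.56 mm: the cube (footprint 14.5×4.5) is included at this height (area 65.25 mm²); the r=9 cylinder at (-2.5, -0.5) contributes a regular 24-gon of circumradius 9 (area = (24/2)·9.000²·sin(360°/24) = 251.57 mm²); Subtracting the remaining from the first: starting from the 14.5×4.5 cube (65.25 mm²), the r=9 cylinder at (-2.5, -0.5) partially overlaps it — only the 26.57 mm² overlap (of its 251.57 mm²) is removed, clipping the outline — area = 38.68 mm²; (whole slice rotated 80° about Z — lengths, areas and connectivity unchanged). Overall, the cross-section is a single solid region. Net area = 38.68 mm².

38.68 mm²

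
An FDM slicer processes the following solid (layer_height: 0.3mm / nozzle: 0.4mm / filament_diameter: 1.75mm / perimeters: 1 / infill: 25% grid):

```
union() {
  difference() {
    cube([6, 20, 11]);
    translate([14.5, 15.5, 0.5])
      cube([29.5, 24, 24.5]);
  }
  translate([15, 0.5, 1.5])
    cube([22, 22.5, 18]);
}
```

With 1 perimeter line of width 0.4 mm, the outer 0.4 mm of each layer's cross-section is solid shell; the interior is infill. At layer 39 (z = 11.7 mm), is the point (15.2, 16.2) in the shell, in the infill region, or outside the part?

At z = 11.7 mm: the cube does not reach this height (z outside [0, 11]); the cube at (14.5, 15.5) is present — its section is the full 29.5×24 rectangle; Subtracting the remaining from the first: the first operand is absent here, so nothing remains; the 22×22.5 cube at (15, 0.5) contributes its full rectangle; Merging all regions: only the 22×22.5 cube at (15, 0.5) is present, so the union is just that shape — 1 connected region. Overall, the cross-section is a single solid region. The nearest boundary edge runs (15.00, 23.00)→(15.00, 0.50); distance from the point to it = 0.20 mm. The point is inside the cross-section, 0.20 mm from the nearest boundary — within the 0.4 mm shell band (1 × 0.4).

shell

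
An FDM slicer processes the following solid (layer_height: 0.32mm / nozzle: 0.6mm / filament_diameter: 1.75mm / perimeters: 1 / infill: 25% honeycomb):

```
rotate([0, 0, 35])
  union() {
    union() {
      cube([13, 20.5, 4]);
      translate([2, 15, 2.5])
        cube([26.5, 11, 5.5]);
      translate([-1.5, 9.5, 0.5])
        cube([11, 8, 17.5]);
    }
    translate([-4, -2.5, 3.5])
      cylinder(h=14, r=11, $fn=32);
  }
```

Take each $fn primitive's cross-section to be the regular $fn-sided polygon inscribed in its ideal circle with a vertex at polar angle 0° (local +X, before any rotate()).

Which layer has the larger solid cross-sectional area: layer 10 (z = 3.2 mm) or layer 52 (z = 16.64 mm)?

layer 10 (z = 3.2 mm)

Layer 10 (z = 3.2): the cube (footprint 13×20.5) is included at this height (area 266.50 mm²); the cube at (2, 15) is present — its section is the full 26.5×11 rectangle (area 291.50 mm²); the cube at (-1.5, 9.5) (footprint 11×8) is included at this height (area 88.00 mm²); Combining (union): the regions partially overlap — summed areas 646.00 mm² minus the doubly-counted overlap 136.50 mm² gives 509.50 mm² — area = 509.50 mm²; the cylinder at (-4, -2.5) is absent (z outside [3.5, 17.5]); Taking the union: only the result so far is present, so the union is just that shape — area = 509.50 mm²; (whole slice rotated 35° about Z — lengths, areas and connectivity unchanged). So its area = 509.50 mm². Layer 52 (z = 16.64): the cube is not intersected at this z (z outside [0, 4]); the cube at (2, 15) is not intersected at this z (z outside [2.5, 8]); the cube at (-1.5, 9.5) (footprint 11×8) is included at this height (area 88.00 mm²); Combining (union): only the 11×8 cube at (-1.5, 9.5) is present, so the union is just that shape — area = 88.00 mm²; the cylinder at (-4, -2.5): section is a regular 32-gon, circumradius r=11 (area = (32/2)·11.000²·sin(360°/32) = 377.69 mm²); Combining (union): the 2 present regions are separate (no shared area or edge), so areas and boundary lengths simply add and each stays a separate island — area = 465.69 mm²; (rotated 35° about Z; rotation is an isometry so areas/perimeters/island counts are preserved). So its area = 465.69 mm². Layer 10 is larger (509.50 vs 465.69 mm²).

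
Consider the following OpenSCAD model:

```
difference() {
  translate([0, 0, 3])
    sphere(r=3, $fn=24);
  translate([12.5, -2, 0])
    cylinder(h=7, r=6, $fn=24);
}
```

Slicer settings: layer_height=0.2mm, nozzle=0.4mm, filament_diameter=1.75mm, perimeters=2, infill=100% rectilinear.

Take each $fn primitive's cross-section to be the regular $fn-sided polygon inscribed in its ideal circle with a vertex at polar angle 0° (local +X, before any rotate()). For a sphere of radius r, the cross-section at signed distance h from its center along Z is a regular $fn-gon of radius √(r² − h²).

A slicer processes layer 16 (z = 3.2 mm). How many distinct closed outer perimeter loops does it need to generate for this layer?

At z = 3.2 mm: the sphere: section is a regular 24-gon, circumradius = √(r²−h²) = √(3²−0.2²) = 2.993; the r=6 cylinder at (12.5, -2) gives a regular 24-gon of circumradius 6 (constant along its height); After the difference (first − rest): starting from the r=3 sphere, the r=6 cylinder at (12.5, -2) misses the remaining region (no effect) — 1 connected region. The result has 1 disconnected region.

1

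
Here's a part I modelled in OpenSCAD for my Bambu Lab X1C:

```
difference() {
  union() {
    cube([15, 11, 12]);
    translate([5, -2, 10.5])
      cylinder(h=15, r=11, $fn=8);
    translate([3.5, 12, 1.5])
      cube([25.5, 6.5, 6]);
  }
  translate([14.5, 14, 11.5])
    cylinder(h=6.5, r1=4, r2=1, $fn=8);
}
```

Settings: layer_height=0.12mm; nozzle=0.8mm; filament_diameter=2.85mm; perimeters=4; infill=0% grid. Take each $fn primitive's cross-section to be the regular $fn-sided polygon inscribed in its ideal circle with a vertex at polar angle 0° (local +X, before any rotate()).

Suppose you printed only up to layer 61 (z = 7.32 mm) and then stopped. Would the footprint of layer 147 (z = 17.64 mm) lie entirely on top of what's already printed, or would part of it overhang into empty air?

part overhangs

Compare the two slices. At z = 7.32: the cube is present — its section is the full 15×11 rectangle (area 165.00 mm²); the cylinder at (5, -2) is not intersected at this z (z outside [10.5, 25.5]); the cube at (3.5, 12) (footprint 25.5×6.5) is included at this height (area 165.75 mm²); Taking the union: the 2 present regions are separate (no shared area or edge), so areas and boundary lengths simply add and each stays a separate island — area = 330.75 mm²; the cone at (14.5, 14) is absent (z outside [11.5, 18]); Subtracting the remaining from the first: none of the subtracted shapes is present at this height, so that combined region is unchanged — area = 330.75 mm². At z = 17.64: the cube does not reach this height (z outside [0, 12]); the r=11 cylinder at (5, -2) contributes a regular 8-gon of circumradius 11 (area = (8/2)·11.000²·sin(360°/8) = 342.24 mm²); the cube at (3.5, 12) does not reach this height (z outside [1.5, 7.5]); Combining (union): only the r=11 cylinder at (5, -2) is present, so the union is just that shape — area = 342.24 mm²; the cone at (14.5, 14): at t=0.945 of its height the radius interpolates to r₁+(r₂−r₁)t = 1.166, giving a regular 8-gon of that circumradius (area = (8/2)·1.166²·sin(360°/8) = 3.85 mm²); Taking the first minus the rest: starting from that combined region (342.24 mm²), the cone at (14.5, 14) misses the remaining region (no effect) — area = 342.24 mm². Checking containment: at z = 17.64 the cross-section extends beyond the z = 7.32 cross-section by about 238.06 mm².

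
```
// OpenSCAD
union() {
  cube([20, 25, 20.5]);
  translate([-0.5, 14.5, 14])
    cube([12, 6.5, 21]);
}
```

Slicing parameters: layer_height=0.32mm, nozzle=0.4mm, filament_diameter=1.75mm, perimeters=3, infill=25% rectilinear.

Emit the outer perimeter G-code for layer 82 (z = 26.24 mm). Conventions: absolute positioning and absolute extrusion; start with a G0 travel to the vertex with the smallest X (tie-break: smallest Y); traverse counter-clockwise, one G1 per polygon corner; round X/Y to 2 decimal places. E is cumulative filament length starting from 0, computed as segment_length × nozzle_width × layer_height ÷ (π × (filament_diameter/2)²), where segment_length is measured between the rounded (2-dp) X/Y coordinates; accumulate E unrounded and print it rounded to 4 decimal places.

At z = 26.24 mm: the cube is absent (z outside [0, 20.5]); the cube at (-0.5, 14.5) (footprint 12×6.5) is included at this height; Merging all regions: only the 12×6.5 cube at (-0.5, 14.5) is present, so the union is just that shape — 1 connected region. The outline is a single polygon with 4 vertices. Extrusion per mm of travel: 0.4 × 0.32 / (π × 0.875²) = 0.053216. Accumulating E over each segment gives final E = 1.9690.

G0 X-0.50 Y14.50 Z26.24
G1 X11.50 Y14.50 E0.6386
G1 X11.50 Y21.00 E0.9845
G1 X-0.50 Y21.00 E1.6231
G1 X-0.50 Y14.50 E1.9690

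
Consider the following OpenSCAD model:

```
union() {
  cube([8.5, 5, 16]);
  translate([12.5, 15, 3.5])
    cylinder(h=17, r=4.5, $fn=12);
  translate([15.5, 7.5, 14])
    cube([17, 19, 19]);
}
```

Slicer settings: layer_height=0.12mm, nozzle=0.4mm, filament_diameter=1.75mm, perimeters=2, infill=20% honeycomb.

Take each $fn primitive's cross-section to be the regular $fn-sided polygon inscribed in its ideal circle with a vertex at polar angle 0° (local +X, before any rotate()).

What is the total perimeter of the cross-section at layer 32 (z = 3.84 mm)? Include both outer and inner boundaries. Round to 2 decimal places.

54.95 mm

At z = 3.84 mm: the cube is present — its section is the full 8.5×5 rectangle (perimeter 27.00 mm); the r=4.5 cylinder at (12.5, 15) gives a regular 12-gon of circumradius 4.5 (constant along its height) (perimeter = 2·12·4.500·sin(180°/12) = 27.95 mm); the cube at (15.5, 7.5) does not reach this height (z outside [14, 33]); Combining (union): the 2 present regions are separate (no shared area or edge), so areas and boundary lengths simply add and each stays a separate island — boundary = 54.95 mm. Overall, the cross-section has 2 separate islands. Total boundary length (outer) = 54.95 mm.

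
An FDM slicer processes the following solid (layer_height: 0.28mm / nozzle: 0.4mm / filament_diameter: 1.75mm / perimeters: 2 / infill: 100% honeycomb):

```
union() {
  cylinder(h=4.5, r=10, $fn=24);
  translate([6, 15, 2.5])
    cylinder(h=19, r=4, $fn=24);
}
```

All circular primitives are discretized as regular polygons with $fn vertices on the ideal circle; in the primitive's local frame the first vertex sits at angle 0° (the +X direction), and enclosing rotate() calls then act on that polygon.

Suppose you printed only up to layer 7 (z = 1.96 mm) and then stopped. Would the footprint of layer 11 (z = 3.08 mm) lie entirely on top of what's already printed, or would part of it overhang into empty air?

part overhangs

Compare the two slices. At z = 1.96: the r=10 cylinder gives a regular 24-gon of circumradius 10 (constant along its height) (area = (24/2)·10.000²·sin(360°/24) = 310.58 mm²); the cylinder at (6, 15) does not reach this height (z outside [2.5, 21.5]); Combining (union): only the r=10 cylinder is present, so the union is just that shape — area = 310.58 mm². At z = 3.08: the r=10 cylinder gives a regular 24-gon of circumradius 10 (constant along its height) (area = (24/2)·10.000²·sin(360°/24) = 310.58 mm²); the cylinder at (6, 15): section is a regular 24-gon, circumradius r=4 (area = (24/2)·4.000²·sin(360°/24) = 49.69 mm²); Combining (union): the 2 present regions are separate (no shared area or edge), so areas and boundary lengths simply add and each stays a separate island — area = 360.28 mm². Checking containment: at z = 3.08 the cross-section extends beyond the z = 1.96 cross-section by about 49.69 mm².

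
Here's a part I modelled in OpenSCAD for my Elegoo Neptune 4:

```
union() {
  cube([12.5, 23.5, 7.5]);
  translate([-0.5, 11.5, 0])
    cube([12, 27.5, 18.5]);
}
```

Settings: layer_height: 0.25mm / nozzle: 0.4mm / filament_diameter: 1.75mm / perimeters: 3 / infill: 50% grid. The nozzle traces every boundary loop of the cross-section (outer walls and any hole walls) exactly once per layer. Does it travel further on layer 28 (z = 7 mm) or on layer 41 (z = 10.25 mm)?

layer 28 (z = 7 mm)

Layer 28 (z = 7): the cube (footprint 12.5×23.5) is included at this height (perimeter 72.00 mm); the cube at (-0.5, 11.5) (footprint 12×27.5) is included at this height (perimeter 79.00 mm); Merging all regions: the regions partially overlap (shared area 138.00 mm²), so the edge portions inside another operand are dropped and the merged outline is re-measured after clipping — boundary = 104.00 mm. So its perimeter = 104.00 mm. Layer 41 (z = 10.25): the cube does not reach this height (z outside [0, 7.5]); the cube at (-0.5, 11.5) (footprint 12×27.5) is included at this height (perimeter 79.00 mm); Taking the union: only the 12×27.5 cube at (-0.5, 11.5) is present, so the union is just that shape — boundary = 79.00 mm. So its perimeter = 79.00 mm. Layer 28 is larger (104.00 vs 79.00 mm).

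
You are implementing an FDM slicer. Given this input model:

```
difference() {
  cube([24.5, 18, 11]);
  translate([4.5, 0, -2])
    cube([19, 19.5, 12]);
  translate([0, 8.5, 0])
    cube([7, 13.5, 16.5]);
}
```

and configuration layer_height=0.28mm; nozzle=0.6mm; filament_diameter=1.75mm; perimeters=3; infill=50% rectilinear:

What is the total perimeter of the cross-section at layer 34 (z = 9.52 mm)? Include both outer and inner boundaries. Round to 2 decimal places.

64.00 mm

At z = 9.52 mm: the cube is present — its section is the full 24.5×18 rectangle (perimeter 85.00 mm); the cube at (4.5, 0) (footprint 19×19.5) is included at this height (perimeter 77.00 mm); the 7×13.5 cube at (0, 8.5) contributes its full rectangle (perimeter 41.00 mm); Taking the first minus the rest: starting from the 24.5×18 cube, the 19×19.5 cube at (4.5, 0) partially overlaps it — only the 342.00 mm² overlap (of its 370.50 mm²) is removed, clipping the outline; the 7×13.5 cube at (0, 8.5) partially overlaps it — only the 42.75 mm² overlap (of its 94.50 mm²) is removed, clipping the outline — boundary = 64.00 mm. Overall, the cross-section has 2 separate islands. Total boundary length (outer) = 64.00 mm.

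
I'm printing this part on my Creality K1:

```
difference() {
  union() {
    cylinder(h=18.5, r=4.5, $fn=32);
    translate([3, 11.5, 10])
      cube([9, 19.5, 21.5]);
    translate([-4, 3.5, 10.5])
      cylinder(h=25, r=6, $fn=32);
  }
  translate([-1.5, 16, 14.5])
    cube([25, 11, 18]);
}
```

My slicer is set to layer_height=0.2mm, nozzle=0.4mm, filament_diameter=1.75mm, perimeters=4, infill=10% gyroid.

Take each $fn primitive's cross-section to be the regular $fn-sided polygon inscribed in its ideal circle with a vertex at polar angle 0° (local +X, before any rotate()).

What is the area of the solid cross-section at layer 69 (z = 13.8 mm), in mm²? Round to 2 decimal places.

At z = 13.8 mm: the r=4.5 cylinder contributes a regular 32-gon of circumradius 4.5 (area = (32/2)·4.500²·sin(360°/32) = 63.21 mm²); the 9×19.5 cube at (3, 11.5) contributes its full rectangle (area 175.50 mm²); the r=6 cylinder at (-4, 3.5) contributes a regular 32-gon of circumradius 6 (area = (32/2)·6.000²·sin(360°/32) = 112.37 mm²); Combining (union): the regions partially overlap — summed areas 351.08 mm² minus the doubly-counted overlap 32.15 mm² gives 318.93 mm² — area = 318.93 mm²; the cube at (-1.5, 16) is absent (z outside [14.5, 32.5]); Subtracting the remaining from the first: none of the subtracted shapes is present at this height, so the result so far is unchanged — area = 318.93 mm². Overall, the cross-section has 2 separate islands. Net area = 318.93 mm².

318.93 mm²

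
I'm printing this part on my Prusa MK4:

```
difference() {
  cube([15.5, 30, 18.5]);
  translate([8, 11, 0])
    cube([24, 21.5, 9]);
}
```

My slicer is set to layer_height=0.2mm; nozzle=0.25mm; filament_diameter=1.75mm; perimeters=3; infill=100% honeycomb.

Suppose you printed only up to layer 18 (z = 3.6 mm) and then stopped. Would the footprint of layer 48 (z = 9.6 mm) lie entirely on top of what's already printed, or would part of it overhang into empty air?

Compare the two slices. At z = 3.6: the 15.5×30 cube contributes its full rectangle (area 465.00 mm²); the cube at (8, 11) is present — its section is the full 24×21.5 rectangle (area 516.00 mm²); Subtracting the remaining from the first: starting from the 15.5×30 cube (465.00 mm²), the 24×21.5 cube at (8, 11) partially overlaps it — only the 142.50 mm² overlap (of its 516.00 mm²) is removed, clipping the outline — area = 322.50 mm². At z = 9.6: the 15.5×30 cube contributes its full rectangle (area 465.00 mm²); the cube at (8, 11) does not reach this height (z outside [0, 9]); Taking the first minus the rest: none of the subtracted shapes is present at this height, so the 15.5×30 cube is unchanged — area = 465.00 mm². Checking containment: at z = 9.6 the cross-section extends beyond the z = 3.6 cross-section by about 142.50 mm².

part overhangs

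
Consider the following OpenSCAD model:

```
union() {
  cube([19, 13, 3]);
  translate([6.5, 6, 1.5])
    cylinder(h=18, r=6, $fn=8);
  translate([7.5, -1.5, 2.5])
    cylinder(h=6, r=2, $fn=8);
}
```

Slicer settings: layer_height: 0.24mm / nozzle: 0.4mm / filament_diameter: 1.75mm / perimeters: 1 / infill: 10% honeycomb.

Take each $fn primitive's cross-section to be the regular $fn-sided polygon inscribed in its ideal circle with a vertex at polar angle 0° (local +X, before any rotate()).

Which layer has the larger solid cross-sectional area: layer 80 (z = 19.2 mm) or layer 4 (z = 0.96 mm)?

layer 4 (z = 0.96 mm)

Layer 80 (z = 19.2): the cube is not intersected at this z (z outside [0, 3]); the r=6 cylinder at (6.5, 6) contributes a regular 8-gon of circumradius 6 (area = (8/2)·6.000²·sin(360°/8) = 101.82 mm²); the cylinder at (7.5, -1.5) is absent (z outside [2.5, 8.5]); Merging all regions: only the r=6 cylinder at (6.5, 6) is present, so the union is just that shape — area = 101.82 mm². So its area = 101.82 mm². Layer 4 (z = 0.96): the cube (footprint 19×13) is included at this height (area 247.00 mm²); the cylinder at (6.5, 6) is not intersected at this z (z outside [1.5, 19.5]); the cylinder at (7.5, -1.5) does not reach this height (z outside [2.5, 8.5]); Combining (union): only the 19×13 cube is present, so the union is just that shape — area = 247.00 mm². So its area = 247.00 mm². Layer 4 is larger (247.00 vs 101.82 mm²).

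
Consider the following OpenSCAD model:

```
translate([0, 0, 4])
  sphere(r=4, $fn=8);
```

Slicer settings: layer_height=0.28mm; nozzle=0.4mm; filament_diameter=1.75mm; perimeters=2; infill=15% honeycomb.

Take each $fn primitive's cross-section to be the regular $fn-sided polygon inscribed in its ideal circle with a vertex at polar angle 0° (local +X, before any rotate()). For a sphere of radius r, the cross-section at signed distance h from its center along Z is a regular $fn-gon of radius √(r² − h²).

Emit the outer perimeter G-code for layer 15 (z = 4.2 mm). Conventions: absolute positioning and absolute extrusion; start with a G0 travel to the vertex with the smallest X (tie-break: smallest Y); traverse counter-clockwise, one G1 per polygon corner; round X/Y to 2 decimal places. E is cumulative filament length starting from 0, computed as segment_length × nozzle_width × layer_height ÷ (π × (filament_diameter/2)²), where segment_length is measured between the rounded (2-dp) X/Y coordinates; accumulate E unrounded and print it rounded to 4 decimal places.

G0 X-3.99 Y0.00 Z4.20
G1 X-2.82 Y-2.82 E0.1422
G1 X0.00 Y-3.99 E0.2843
G1 X2.82 Y-2.82 E0.4265
G1 X3.99 Y0.00 E0.5687
G1 X2.82 Y2.82 E0.7108
G1 X0.00 Y3.99 E0.8530
G1 X-2.82 Y2.82 E0.9951
G1 X-3.99 Y0.00 E1.1373

At z = 4.2 mm: the sphere: section is a regular 8-gon, circumradius = √(r²−h²) = √(4²−0.2²) = 3.995. The outline is a single polygon with 8 vertices. Extrusion per mm of travel: 0.4 × 0.28 / (π × 0.875²) = 0.046564. Accumulating E over each segment gives final E = 1.1373.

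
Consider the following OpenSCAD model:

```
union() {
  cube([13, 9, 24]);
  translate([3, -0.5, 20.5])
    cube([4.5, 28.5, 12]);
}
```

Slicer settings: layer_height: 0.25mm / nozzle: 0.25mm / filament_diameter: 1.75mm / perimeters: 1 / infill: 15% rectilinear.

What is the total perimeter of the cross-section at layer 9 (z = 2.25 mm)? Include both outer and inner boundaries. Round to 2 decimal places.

44.00 mm

At z = 2.25 mm: the cube is present — its section is the full 13×9 rectangle (perimeter 44.00 mm); the cube at (3, -0.5) is absent (z outside [20.5, 32.5]); Combining (union): only the 13×9 cube is present, so the union is just that shape — boundary = 44.00 mm. Overall, the cross-section is a single solid region. Total boundary length (outer) = 44.00 mm.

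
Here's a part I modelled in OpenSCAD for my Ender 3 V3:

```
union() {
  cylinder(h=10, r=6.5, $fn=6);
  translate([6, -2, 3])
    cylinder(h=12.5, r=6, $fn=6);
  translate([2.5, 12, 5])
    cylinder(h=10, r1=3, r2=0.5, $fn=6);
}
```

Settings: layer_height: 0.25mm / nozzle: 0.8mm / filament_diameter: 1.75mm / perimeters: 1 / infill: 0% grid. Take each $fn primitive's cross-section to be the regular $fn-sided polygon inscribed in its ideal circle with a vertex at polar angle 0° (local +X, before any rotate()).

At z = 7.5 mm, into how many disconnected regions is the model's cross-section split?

At z = 7.5 mm: the cylinder: section is a regular 6-gon, circumradius r=6.5; the r=6 cylinder at (6, -2) contributes a regular 6-gon of circumradius 6; the cone at (2.5, 12): at t=0.250 of its height the radius interpolates to r₁+(r₂−r₁)t = 2.375, giving a regular 6-gon of that circumradius; Combining (union): the regions partially overlap (shared area 33.67 mm²), so overlapping operands fuse into one piece — 2 connected regions. The result has 2 disconnected regions.

2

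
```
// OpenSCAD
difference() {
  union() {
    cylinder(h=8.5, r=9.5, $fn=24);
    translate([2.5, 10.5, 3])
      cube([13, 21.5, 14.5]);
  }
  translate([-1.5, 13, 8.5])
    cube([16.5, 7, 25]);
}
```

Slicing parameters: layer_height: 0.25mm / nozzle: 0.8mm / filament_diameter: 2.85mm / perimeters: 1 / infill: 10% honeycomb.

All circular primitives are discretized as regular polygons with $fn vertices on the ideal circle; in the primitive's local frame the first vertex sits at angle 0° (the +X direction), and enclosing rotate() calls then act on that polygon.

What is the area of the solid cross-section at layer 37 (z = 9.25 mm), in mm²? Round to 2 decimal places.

192.00 mm²

At z = 9.25 mm: the cylinder is absent (z outside [0, 8.5]); the 13×21.5 cube at (2.5, 10.5) contributes its full rectangle (area 279.50 mm²); Combining (union): only the 13×21.5 cube at (2.5, 10.5) is present, so the union is just that shape — area = 279.50 mm²; the cube at (-1.5, 13) (footprint 16.5×7) is included at this height (area 115.50 mm²); Taking the first minus the rest: starting from that combined region (279.50 mm²), the 16.5×7 cube at (-1.5, 13) partially overlaps it — only the 87.50 mm² overlap (of its 115.50 mm²) is removed, clipping the outline — area = 192.00 mm². Overall, the cross-section is a single solid region. Net area = 192.00 mm².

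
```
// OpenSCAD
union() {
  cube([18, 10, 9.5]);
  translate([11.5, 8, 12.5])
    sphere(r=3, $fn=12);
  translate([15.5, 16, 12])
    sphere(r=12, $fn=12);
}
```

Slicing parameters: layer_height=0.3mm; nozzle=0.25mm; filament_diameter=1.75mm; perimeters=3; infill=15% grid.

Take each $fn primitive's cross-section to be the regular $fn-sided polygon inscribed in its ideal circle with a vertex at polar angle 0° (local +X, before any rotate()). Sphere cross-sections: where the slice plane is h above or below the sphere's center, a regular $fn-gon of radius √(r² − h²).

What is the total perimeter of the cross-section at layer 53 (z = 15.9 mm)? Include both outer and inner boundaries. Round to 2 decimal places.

At z = 15.9 mm: the cube is not intersected at this z (z outside [0, 9.5]); the sphere at (11.5, 8) is absent (|z−center|=3.400 > r=3); the r=12 sphere at (15.5, 16) contributes a regular 12-gon of circumradius √(12²−3.9²) = 11.349 (perimeter = 2·12·11.349·sin(180°/12) = 70.49 mm); Taking the union: only the r=12 sphere at (15.5, 16) is present, so the union is just that shape — boundary = 70.49 mm. Overall, the cross-section is a single solid region. Total boundary length (outer) = 70.49 mm.

70.49 mm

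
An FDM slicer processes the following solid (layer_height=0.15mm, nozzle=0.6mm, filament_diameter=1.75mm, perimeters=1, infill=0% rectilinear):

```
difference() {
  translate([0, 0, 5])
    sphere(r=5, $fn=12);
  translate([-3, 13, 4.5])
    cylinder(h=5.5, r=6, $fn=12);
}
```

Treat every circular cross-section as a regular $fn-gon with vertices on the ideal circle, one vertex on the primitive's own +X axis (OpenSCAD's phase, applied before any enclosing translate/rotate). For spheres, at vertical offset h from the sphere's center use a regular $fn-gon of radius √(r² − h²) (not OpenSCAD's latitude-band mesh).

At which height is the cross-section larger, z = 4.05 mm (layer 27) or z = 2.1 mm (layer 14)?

layer 27 (z = 4.05 mm)

Layer 27 (z = 4.05): the sphere: section is a regular 12-gon, circumradius = √(r²−h²) = √(5²−0.95²) = 4.909 (area = (12/2)·4.909²·sin(360°/12) = 72.29 mm²); the cylinder at (-3, 13) is absent (z outside [4.5, 10]); Taking the first minus the rest: none of the subtracted shapes is present at this height, so the r=5 sphere is unchanged — area = 72.29 mm². So its area = 72.29 mm². Layer 14 (z = 2.1): the sphere: section is a regular 12-gon, circumradius = √(r²−h²) = √(5²−2.9²) = 4.073 (area = (12/2)·4.073²·sin(360°/12) = 49.77 mm²); the cylinder at (-3, 13) does not reach this height (z outside [4.5, 10]); Subtracting the remaining from the first: none of the subtracted shapes is present at this height, so the r=5 sphere is unchanged — area = 49.77 mm². So its area = 49.77 mm². Layer 27 is larger (72.29 vs 49.77 mm²).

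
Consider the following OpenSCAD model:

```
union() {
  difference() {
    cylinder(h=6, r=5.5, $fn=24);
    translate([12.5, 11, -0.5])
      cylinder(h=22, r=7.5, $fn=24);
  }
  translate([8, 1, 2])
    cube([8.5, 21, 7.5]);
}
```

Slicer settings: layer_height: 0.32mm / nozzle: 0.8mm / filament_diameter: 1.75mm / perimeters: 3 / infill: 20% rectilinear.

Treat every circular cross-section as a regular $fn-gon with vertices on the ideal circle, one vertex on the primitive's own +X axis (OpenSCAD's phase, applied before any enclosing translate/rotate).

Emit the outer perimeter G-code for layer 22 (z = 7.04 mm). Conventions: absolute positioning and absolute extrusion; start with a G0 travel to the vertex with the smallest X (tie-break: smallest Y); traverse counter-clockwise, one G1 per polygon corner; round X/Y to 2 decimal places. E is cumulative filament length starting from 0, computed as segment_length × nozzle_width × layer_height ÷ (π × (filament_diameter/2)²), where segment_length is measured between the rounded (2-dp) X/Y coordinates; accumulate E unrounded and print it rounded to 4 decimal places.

G0 X8.00 Y1.00 Z7.04
G1 X16.50 Y1.00 E0.9047
G1 X16.50 Y22.00 E3.1398
G1 X8.00 Y22.00 E4.0444
G1 X8.00 Y1.00 E6.2795

At z = 7.04 mm: the cylinder does not reach this height (z outside [0, 6]); the r=7.5 cylinder at (12.5, 11) contributes a regular 24-gon of circumradius 7.5; After the difference (first − rest): the first operand is absent here, so nothing remains; the cube at (8, 1) (footprint 8.5×21) is included at this height; Combining (union): only the 8.5×21 cube at (8, 1) is present, so the union is just that shape — 1 connected region. The outline is a single polygon with 4 vertices. Extrusion per mm of travel: 0.8 × 0.32 / (π × 0.875²) = 0.106432. Accumulating E over each segment gives final E = 6.2795.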